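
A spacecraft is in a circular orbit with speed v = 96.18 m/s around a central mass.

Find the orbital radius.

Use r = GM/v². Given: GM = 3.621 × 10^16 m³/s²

For a circular orbit, v² = GM / r, so r = GM / v².
r = 3.621e+16 / (96.18)² m ≈ 3.914e+12 m = 3.914 Tm.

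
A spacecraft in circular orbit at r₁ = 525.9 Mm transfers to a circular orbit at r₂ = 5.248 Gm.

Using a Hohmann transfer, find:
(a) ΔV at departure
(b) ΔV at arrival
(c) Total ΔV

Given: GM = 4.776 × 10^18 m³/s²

Convert to SI: r₁ = 525.9 Mm = 5.259e+08 m; r₂ = 5.248 Gm = 5.248e+09 m.
Transfer semi-major axis: a_t = (r₁ + r₂)/2 = (5.259e+08 + 5.248e+09)/2 = 2.88695e+09 m.
Circular speeds: v₁ = √(GM/r₁) = 95297.3 m/s, v₂ = √(GM/r₂) = 30167.2 m/s.
Transfer speeds (vis-viva v² = GM(2/r − 1/a_t)): v₁ᵗ = 128487 m/s, v₂ᵗ = 12875.6 m/s.
(a) ΔV₁ = |v₁ᵗ − v₁| ≈ 3.319e+04 m/s = 33.19 km/s.
(b) ΔV₂ = |v₂ − v₂ᵗ| ≈ 1.729e+04 m/s = 17.29 km/s.
(c) ΔV_total = ΔV₁ + ΔV₂ ≈ 5.048e+04 m/s = 50.48 km/s.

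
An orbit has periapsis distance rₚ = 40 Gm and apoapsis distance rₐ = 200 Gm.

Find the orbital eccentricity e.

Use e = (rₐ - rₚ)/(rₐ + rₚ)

Convert to SI: rₚ = 40 Gm = 4e+10 m; rₐ = 200 Gm = 2e+11 m.
e = (rₐ − rₚ) / (rₐ + rₚ).
e = (2e+11 − 4e+10) / (2e+11 + 4e+10) = 1.6e+11 / 2.4e+11 ≈ 0.6667.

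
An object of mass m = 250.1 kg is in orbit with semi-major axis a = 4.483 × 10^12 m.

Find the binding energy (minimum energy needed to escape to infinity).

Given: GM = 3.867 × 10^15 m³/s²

Total orbital energy is E = −GMm/(2a); binding energy is E_bind = −E = GMm/(2a).
E_bind = 3.867e+15 · 250.1 / (2 · 4.483e+12) J ≈ 1.079e+05 J = 107.9 kJ.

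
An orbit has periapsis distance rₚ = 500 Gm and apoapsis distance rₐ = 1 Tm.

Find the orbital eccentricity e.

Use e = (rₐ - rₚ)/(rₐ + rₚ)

Convert to SI: rₚ = 500 Gm = 5e+11 m; rₐ = 1 Tm = 1e+12 m.
e = (rₐ − rₚ) / (rₐ + rₚ).
e = (1e+12 − 5e+11) / (1e+12 + 5e+11) = 5e+11 / 1.5e+12 ≈ 0.3333.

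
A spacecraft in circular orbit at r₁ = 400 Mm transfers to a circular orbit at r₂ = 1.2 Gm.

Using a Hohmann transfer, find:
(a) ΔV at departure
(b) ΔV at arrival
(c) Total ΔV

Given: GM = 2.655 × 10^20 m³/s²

Convert to SI: r₁ = 400 Mm = 4e+08 m; r₂ = 1.2 Gm = 1.2e+09 m.
Transfer semi-major axis: a_t = (r₁ + r₂)/2 = (4e+08 + 1.2e+09)/2 = 8e+08 m.
Circular speeds: v₁ = √(GM/r₁) = 814709 m/s, v₂ = √(GM/r₂) = 470372 m/s.
Transfer speeds (vis-viva v² = GM(2/r − 1/a_t)): v₁ᵗ = 997810 m/s, v₂ᵗ = 332603 m/s.
(a) ΔV₁ = |v₁ᵗ − v₁| ≈ 1.831e+05 m/s = 183.1 km/s.
(b) ΔV₂ = |v₂ − v₂ᵗ| ≈ 1.378e+05 m/s = 137.8 km/s.
(c) ΔV_total = ΔV₁ + ΔV₂ ≈ 3.209e+05 m/s = 320.9 km/s.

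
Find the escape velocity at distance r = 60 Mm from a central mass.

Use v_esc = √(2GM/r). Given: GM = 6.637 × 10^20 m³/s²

Convert to SI: r = 60 Mm = 6e+07 m.
Escape velocity comes from setting total energy to zero: ½v² − GM/r = 0 ⇒ v_esc = √(2GM / r).
v_esc = √(2 · 6.637e+20 / 6e+07) m/s ≈ 4.704e+06 m/s = 4704 km/s.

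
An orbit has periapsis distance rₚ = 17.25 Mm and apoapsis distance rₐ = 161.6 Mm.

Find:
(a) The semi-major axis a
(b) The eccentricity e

Convert to SI: rₚ = 17.25 Mm = 1.725e+07 m; rₐ = 161.6 Mm = 1.616e+08 m.
(a) a = (rₚ + rₐ) / 2 = (1.725e+07 + 1.616e+08) / 2 ≈ 8.942e+07 m = 89.42 Mm.
(b) e = (rₐ − rₚ) / (rₐ + rₚ) = (1.616e+08 − 1.725e+07) / (1.616e+08 + 1.725e+07) ≈ 0.8071.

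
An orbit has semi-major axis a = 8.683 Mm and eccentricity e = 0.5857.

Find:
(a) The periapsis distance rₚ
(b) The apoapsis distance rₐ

Convert to SI: a = 8.683 Mm = 8.683e+06 m.
(a) rₚ = a(1 − e) = 8.683e+06 · (1 − 0.5857) = 8.683e+06 · 0.4143 ≈ 3.597e+06 m = 3.597 Mm.
(b) rₐ = a(1 + e) = 8.683e+06 · (1 + 0.5857) = 8.683e+06 · 1.5857 ≈ 1.377e+07 m = 13.77 Mm.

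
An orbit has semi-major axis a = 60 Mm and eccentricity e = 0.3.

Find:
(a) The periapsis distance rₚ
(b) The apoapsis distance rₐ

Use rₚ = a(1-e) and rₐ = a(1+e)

Convert to SI: a = 60 Mm = 6e+07 m.
(a) rₚ = a(1 − e) = 6e+07 · (1 − 0.3) = 6e+07 · 0.7 ≈ 4.2e+07 m = 42 Mm.
(b) rₐ = a(1 + e) = 6e+07 · (1 + 0.3) = 6e+07 · 1.3 ≈ 7.8e+07 m = 78 Mm.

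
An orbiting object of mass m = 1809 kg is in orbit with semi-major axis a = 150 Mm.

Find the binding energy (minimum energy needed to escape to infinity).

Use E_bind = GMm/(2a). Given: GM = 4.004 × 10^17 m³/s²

Convert to SI: a = 150 Mm = 1.5e+08 m.
Total orbital energy is E = −GMm/(2a); binding energy is E_bind = −E = GMm/(2a).
E_bind = 4.004e+17 · 1809 / (2 · 1.5e+08) J ≈ 2.414e+12 J = 2.414 TJ.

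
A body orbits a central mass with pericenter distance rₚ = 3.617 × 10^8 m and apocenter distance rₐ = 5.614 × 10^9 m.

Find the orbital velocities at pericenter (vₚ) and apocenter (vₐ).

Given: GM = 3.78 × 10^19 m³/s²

Use the vis-viva equation v² = GM(2/r − 1/a) with a = (rₚ + rₐ)/2 = (3.617e+08 + 5.614e+09)/2 = 2.98785e+09 m.
vₚ = √(GM · (2/rₚ − 1/a)) = √(3.78e+19 · (2/3.617e+08 − 1/2.98785e+09)) m/s ≈ 4.431e+05 m/s = 443.1 km/s.
vₐ = √(GM · (2/rₐ − 1/a)) = √(3.78e+19 · (2/5.614e+09 − 1/2.98785e+09)) m/s ≈ 2.855e+04 m/s = 28.55 km/s.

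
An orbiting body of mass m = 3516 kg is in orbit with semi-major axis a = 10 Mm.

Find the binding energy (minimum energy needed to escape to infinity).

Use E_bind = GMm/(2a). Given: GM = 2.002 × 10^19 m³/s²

Convert to SI: a = 10 Mm = 1e+07 m.
Total orbital energy is E = −GMm/(2a); binding energy is E_bind = −E = GMm/(2a).
E_bind = 2.002e+19 · 3516 / (2 · 1e+07) J ≈ 3.52e+15 J = 3.52 PJ.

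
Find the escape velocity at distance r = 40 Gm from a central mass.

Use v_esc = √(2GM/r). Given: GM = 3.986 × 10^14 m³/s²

Convert to SI: r = 40 Gm = 4e+10 m.
Escape velocity comes from setting total energy to zero: ½v² − GM/r = 0 ⇒ v_esc = √(2GM / r).
v_esc = √(2 · 3.986e+14 / 4e+10) m/s ≈ 141.2 m/s = 141.2 m/s.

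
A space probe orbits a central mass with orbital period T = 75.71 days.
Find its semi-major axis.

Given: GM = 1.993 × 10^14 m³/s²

Convert to SI: T = 75.71 days = 6.54134e+06 s.
Invert Kepler's third law: a = (GM · T² / (4π²))^(1/3).
Substituting T = 6.54134e+06 s and GM = 1.993e+14 m³/s²:
a = (1.993e+14 · (6.54134e+06)² / (4π²))^(1/3) m
a ≈ 6e+08 m = 600 Mm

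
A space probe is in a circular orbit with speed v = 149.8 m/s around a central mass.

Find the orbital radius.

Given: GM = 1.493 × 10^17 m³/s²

For a circular orbit, v² = GM / r, so r = GM / v².
r = 1.493e+17 / (149.8)² m ≈ 6.653e+12 m = 6.653 × 10^12 m.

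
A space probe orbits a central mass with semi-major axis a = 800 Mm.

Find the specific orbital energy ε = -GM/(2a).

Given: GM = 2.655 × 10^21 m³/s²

Convert to SI: a = 800 Mm = 8e+08 m.
ε = −GM / (2a).
ε = −2.655e+21 / (2 · 8e+08) J/kg ≈ -1.659e+12 J/kg = -1659 GJ/kg.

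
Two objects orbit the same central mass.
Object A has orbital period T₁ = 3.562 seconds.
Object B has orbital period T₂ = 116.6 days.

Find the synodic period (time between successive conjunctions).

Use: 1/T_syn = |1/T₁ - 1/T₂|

Convert to SI: T₂ = 116.6 days = 1.00742e+07 s.
T_syn = |T₁ · T₂ / (T₁ − T₂)|.
T_syn = |3.562 · 1.00742e+07 / (3.562 − 1.00742e+07)| s ≈ 3.562 s = 3.562 seconds.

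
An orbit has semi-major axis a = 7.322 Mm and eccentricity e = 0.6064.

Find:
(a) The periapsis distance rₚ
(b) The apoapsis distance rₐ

Convert to SI: a = 7.322 Mm = 7.322e+06 m.
(a) rₚ = a(1 − e) = 7.322e+06 · (1 − 0.6064) = 7.322e+06 · 0.3936 ≈ 2.882e+06 m = 2.882 Mm.
(b) rₐ = a(1 + e) = 7.322e+06 · (1 + 0.6064) = 7.322e+06 · 1.6064 ≈ 1.176e+07 m = 11.76 Mm.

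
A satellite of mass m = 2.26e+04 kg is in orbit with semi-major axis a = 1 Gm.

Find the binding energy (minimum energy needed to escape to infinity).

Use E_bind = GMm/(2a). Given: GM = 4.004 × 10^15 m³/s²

Convert to SI: a = 1 Gm = 1e+09 m.
Total orbital energy is E = −GMm/(2a); binding energy is E_bind = −E = GMm/(2a).
E_bind = 4.004e+15 · 2.26e+04 / (2 · 1e+09) J ≈ 4.525e+10 J = 45.25 GJ.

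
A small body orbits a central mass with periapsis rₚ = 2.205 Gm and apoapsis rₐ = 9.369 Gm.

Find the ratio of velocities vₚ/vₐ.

Convert to SI: rₚ = 2.205 Gm = 2.205e+09 m; rₐ = 9.369 Gm = 9.369e+09 m.
Conservation of angular momentum gives rₚvₚ = rₐvₐ, so vₚ/vₐ = rₐ/rₚ.
vₚ/vₐ = 9.369e+09 / 2.205e+09 ≈ 4.249.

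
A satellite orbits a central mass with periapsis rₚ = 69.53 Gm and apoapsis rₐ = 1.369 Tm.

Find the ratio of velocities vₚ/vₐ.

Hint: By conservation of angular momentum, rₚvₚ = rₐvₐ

Convert to SI: rₚ = 69.53 Gm = 6.953e+10 m; rₐ = 1.369 Tm = 1.369e+12 m.
Conservation of angular momentum gives rₚvₚ = rₐvₐ, so vₚ/vₐ = rₐ/rₚ.
vₚ/vₐ = 1.369e+12 / 6.953e+10 ≈ 19.69.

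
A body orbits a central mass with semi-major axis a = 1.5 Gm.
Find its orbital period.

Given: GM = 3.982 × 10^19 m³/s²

Convert to SI: a = 1.5 Gm = 1.5e+09 m.
Kepler's third law: T = 2π √(a³ / GM).
Substituting a = 1.5e+09 m and GM = 3.982e+19 m³/s²:
T = 2π √((1.5e+09)³ / 3.982e+19) s
T ≈ 5.785e+04 s = 16.07 hours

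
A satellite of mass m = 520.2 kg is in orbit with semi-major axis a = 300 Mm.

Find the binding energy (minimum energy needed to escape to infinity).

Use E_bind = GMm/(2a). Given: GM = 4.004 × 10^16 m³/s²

Convert to SI: a = 300 Mm = 3e+08 m.
Total orbital energy is E = −GMm/(2a); binding energy is E_bind = −E = GMm/(2a).
E_bind = 4.004e+16 · 520.2 / (2 · 3e+08) J ≈ 3.471e+10 J = 34.71 GJ.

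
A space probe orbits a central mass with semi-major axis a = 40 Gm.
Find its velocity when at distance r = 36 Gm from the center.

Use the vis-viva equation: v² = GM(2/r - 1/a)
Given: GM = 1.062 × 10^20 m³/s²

Convert to SI: a = 40 Gm = 4e+10 m; r = 36 Gm = 3.6e+10 m.
Vis-viva: v = √(GM · (2/r − 1/a)).
2/r − 1/a = 2/3.6e+10 − 1/4e+10 = 3.05556e-11 m⁻¹.
v = √(1.062e+20 · 3.05556e-11) m/s ≈ 5.696e+04 m/s = 56.96 km/s.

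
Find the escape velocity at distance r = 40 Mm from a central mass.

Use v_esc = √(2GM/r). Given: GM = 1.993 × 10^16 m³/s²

Convert to SI: r = 40 Mm = 4e+07 m.
Escape velocity comes from setting total energy to zero: ½v² − GM/r = 0 ⇒ v_esc = √(2GM / r).
v_esc = √(2 · 1.993e+16 / 4e+07) m/s ≈ 3.157e+04 m/s = 31.57 km/s.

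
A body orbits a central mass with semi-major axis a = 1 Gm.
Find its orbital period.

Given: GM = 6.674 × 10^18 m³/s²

Convert to SI: a = 1 Gm = 1e+09 m.
Kepler's third law: T = 2π √(a³ / GM).
Substituting a = 1e+09 m and GM = 6.674e+18 m³/s²:
T = 2π √((1e+09)³ / 6.674e+18) s
T ≈ 7.691e+04 s = 21.36 hours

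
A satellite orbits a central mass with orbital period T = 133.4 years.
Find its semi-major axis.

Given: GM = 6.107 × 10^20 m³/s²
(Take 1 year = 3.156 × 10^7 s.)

Convert to SI: T = 133.4 years = 4.2101e+09 s.
Invert Kepler's third law: a = (GM · T² / (4π²))^(1/3).
Substituting T = 4.2101e+09 s and GM = 6.107e+20 m³/s²:
a = (6.107e+20 · (4.2101e+09)² / (4π²))^(1/3) m
a ≈ 6.497e+12 m = 6.497 × 10^12 m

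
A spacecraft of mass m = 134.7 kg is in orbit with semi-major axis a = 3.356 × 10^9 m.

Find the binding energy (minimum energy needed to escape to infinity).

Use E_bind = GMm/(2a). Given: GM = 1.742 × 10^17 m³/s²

Total orbital energy is E = −GMm/(2a); binding energy is E_bind = −E = GMm/(2a).
E_bind = 1.742e+17 · 134.7 / (2 · 3.356e+09) J ≈ 3.496e+09 J = 3.496 GJ.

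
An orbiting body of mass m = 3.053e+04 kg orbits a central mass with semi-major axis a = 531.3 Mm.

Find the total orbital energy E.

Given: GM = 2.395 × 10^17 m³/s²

Convert to SI: a = 531.3 Mm = 5.313e+08 m.
E = −GMm / (2a).
E = −2.395e+17 · 3.053e+04 / (2 · 5.313e+08) J ≈ -6.881e+12 J = -6.881 TJ.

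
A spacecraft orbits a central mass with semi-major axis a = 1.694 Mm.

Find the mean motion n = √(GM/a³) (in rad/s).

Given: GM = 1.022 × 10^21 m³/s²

Convert to SI: a = 1.694 Mm = 1.694e+06 m.
n = √(GM / a³).
n = √(1.022e+21 / (1.694e+06)³) rad/s ≈ 14.5 rad/s.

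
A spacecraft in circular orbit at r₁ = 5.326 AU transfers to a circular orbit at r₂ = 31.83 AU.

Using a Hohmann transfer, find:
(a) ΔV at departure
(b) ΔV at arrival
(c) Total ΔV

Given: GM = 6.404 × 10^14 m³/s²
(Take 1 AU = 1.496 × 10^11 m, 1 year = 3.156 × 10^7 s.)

Convert to SI: r₁ = 5.326 AU = 7.9677e+11 m; r₂ = 31.83 AU = 4.76177e+12 m.
Transfer semi-major axis: a_t = (r₁ + r₂)/2 = (7.9677e+11 + 4.76177e+12)/2 = 2.77927e+12 m.
Circular speeds: v₁ = √(GM/r₁) = 28.3504 m/s, v₂ = √(GM/r₂) = 11.5969 m/s.
Transfer speeds (vis-viva v² = GM(2/r − 1/a_t)): v₁ᵗ = 37.1089 m/s, v₂ᵗ = 6.2093 m/s.
(a) ΔV₁ = |v₁ᵗ − v₁| ≈ 8.758 m/s = 0.001848 AU/year.
(b) ΔV₂ = |v₂ − v₂ᵗ| ≈ 5.388 m/s = 0.001137 AU/year.
(c) ΔV_total = ΔV₁ + ΔV₂ ≈ 14.15 m/s = 0.002984 AU/year.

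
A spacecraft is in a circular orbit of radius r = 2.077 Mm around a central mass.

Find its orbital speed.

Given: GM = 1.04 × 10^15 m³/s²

Convert to SI: r = 2.077 Mm = 2.077e+06 m.
For a circular orbit, gravity supplies the centripetal force, so v = √(GM / r).
v = √(1.04e+15 / 2.077e+06) m/s ≈ 2.238e+04 m/s = 22.38 km/s.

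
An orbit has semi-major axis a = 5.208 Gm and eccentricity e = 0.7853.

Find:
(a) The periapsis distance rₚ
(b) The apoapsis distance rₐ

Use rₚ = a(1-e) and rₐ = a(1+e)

Convert to SI: a = 5.208 Gm = 5.208e+09 m.
(a) rₚ = a(1 − e) = 5.208e+09 · (1 − 0.7853) = 5.208e+09 · 0.2147 ≈ 1.118e+09 m = 1.118 Gm.
(b) rₐ = a(1 + e) = 5.208e+09 · (1 + 0.7853) = 5.208e+09 · 1.7853 ≈ 9.298e+09 m = 9.298 Gm.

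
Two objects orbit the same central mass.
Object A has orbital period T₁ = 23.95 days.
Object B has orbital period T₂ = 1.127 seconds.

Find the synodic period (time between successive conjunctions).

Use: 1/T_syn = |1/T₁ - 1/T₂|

Convert to SI: T₁ = 23.95 days = 2.06928e+06 s.
T_syn = |T₁ · T₂ / (T₁ − T₂)|.
T_syn = |2.06928e+06 · 1.127 / (2.06928e+06 − 1.127)| s ≈ 1.127 s = 1.127 seconds.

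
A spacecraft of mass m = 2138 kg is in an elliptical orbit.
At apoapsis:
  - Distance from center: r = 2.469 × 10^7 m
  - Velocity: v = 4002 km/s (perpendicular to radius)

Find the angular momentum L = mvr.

Convert to SI: v = 4002 km/s = 4.002e+06 m/s.
Since v is perpendicular to r, L = m · v · r.
L = 2138 · 4.002e+06 · 2.469e+07 kg·m²/s ≈ 2.113e+17 kg·m²/s.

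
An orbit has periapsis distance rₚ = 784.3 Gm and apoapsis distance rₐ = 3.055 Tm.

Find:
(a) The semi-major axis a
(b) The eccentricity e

Convert to SI: rₚ = 784.3 Gm = 7.843e+11 m; rₐ = 3.055 Tm = 3.055e+12 m.
(a) a = (rₚ + rₐ) / 2 = (7.843e+11 + 3.055e+12) / 2 ≈ 1.92e+12 m = 1.92 Tm.
(b) e = (rₐ − rₚ) / (rₐ + rₚ) = (3.055e+12 − 7.843e+11) / (3.055e+12 + 7.843e+11) ≈ 0.5914.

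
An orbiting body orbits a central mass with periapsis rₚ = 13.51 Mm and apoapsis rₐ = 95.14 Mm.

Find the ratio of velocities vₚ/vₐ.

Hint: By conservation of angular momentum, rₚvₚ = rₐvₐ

Convert to SI: rₚ = 13.51 Mm = 1.351e+07 m; rₐ = 95.14 Mm = 9.514e+07 m.
Conservation of angular momentum gives rₚvₚ = rₐvₐ, so vₚ/vₐ = rₐ/rₚ.
vₚ/vₐ = 9.514e+07 / 1.351e+07 ≈ 7.042.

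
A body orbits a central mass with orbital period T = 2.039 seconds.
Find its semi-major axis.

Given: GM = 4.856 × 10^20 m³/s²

Invert Kepler's third law: a = (GM · T² / (4π²))^(1/3).
Substituting T = 2.039 s and GM = 4.856e+20 m³/s²:
a = (4.856e+20 · (2.039)² / (4π²))^(1/3) m
a ≈ 3.712e+06 m = 3.712 Mm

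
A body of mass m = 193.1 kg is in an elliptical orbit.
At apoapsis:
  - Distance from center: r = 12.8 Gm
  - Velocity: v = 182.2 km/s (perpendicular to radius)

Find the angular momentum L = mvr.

Convert to SI: r = 12.8 Gm = 1.28e+10 m; v = 182.2 km/s = 182200 m/s.
Since v is perpendicular to r, L = m · v · r.
L = 193.1 · 182200 · 1.28e+10 kg·m²/s ≈ 4.503e+17 kg·m²/s.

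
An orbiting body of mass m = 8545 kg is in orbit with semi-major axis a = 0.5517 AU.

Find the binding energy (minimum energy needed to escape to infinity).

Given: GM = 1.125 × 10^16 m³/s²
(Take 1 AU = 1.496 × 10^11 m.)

Convert to SI: a = 0.5517 AU = 8.25343e+10 m.
Total orbital energy is E = −GMm/(2a); binding energy is E_bind = −E = GMm/(2a).
E_bind = 1.125e+16 · 8545 / (2 · 8.25343e+10) J ≈ 5.824e+08 J = 582.4 MJ.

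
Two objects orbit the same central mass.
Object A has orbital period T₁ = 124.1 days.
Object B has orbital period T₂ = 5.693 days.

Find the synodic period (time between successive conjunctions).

Convert to SI: T₁ = 124.1 days = 1.07222e+07 s; T₂ = 5.693 days = 491875 s.
T_syn = |T₁ · T₂ / (T₁ − T₂)|.
T_syn = |1.07222e+07 · 491875 / (1.07222e+07 − 491875)| s ≈ 5.155e+05 s = 5.967 days.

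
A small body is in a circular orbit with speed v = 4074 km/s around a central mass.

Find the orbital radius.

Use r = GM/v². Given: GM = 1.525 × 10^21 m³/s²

Convert to SI: v = 4074 km/s = 4.074e+06 m/s.
For a circular orbit, v² = GM / r, so r = GM / v².
r = 1.525e+21 / (4.074e+06)² m ≈ 9.188e+07 m = 91.88 Mm.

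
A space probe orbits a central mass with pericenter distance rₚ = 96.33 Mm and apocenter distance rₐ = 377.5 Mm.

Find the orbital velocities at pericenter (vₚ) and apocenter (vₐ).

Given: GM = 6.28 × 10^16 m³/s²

Convert to SI: rₚ = 96.33 Mm = 9.633e+07 m; rₐ = 377.5 Mm = 3.775e+08 m.
Use the vis-viva equation v² = GM(2/r − 1/a) with a = (rₚ + rₐ)/2 = (9.633e+07 + 3.775e+08)/2 = 2.36915e+08 m.
vₚ = √(GM · (2/rₚ − 1/a)) = √(6.28e+16 · (2/9.633e+07 − 1/2.36915e+08)) m/s ≈ 3.223e+04 m/s = 32.23 km/s.
vₐ = √(GM · (2/rₐ − 1/a)) = √(6.28e+16 · (2/3.775e+08 − 1/2.36915e+08)) m/s ≈ 8224 m/s = 8.224 km/s.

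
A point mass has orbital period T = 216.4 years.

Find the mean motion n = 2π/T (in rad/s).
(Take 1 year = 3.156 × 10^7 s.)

Convert to SI: T = 216.4 years = 6.82958e+09 s.
n = 2π / T.
n = 2π / 6.82958e+09 s ≈ 9.2e-10 rad/s.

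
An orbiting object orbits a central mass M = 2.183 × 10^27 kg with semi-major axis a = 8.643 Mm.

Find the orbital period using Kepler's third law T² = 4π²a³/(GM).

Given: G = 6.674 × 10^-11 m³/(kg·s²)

Convert to SI: a = 8.643 Mm = 8.643e+06 m.
GM = G · M = 6.674e-11 · 2.183e+27 = 1.45693e+17 m³/s².
Kepler's third law: T = 2π √(a³ / GM).
Substituting a = 8.643e+06 m and GM = 1.45693e+17 m³/s²:
T = 2π √((8.643e+06)³ / 1.45693e+17) s
T ≈ 418.3 s = 6.971 minutes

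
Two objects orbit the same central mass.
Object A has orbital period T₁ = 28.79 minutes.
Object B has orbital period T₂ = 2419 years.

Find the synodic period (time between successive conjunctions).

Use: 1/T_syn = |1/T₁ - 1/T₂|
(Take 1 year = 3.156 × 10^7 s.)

Convert to SI: T₁ = 28.79 minutes = 1727.4 s; T₂ = 2419 years = 7.63436e+10 s.
T_syn = |T₁ · T₂ / (T₁ − T₂)|.
T_syn = |1727.4 · 7.63436e+10 / (1727.4 − 7.63436e+10)| s ≈ 1727 s = 28.79 minutes.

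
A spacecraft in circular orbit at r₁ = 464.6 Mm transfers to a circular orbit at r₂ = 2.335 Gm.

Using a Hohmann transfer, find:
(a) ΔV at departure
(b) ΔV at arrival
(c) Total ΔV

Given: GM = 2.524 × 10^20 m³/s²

Convert to SI: r₁ = 464.6 Mm = 4.646e+08 m; r₂ = 2.335 Gm = 2.335e+09 m.
Transfer semi-major axis: a_t = (r₁ + r₂)/2 = (4.646e+08 + 2.335e+09)/2 = 1.3998e+09 m.
Circular speeds: v₁ = √(GM/r₁) = 737064 m/s, v₂ = √(GM/r₂) = 328777 m/s.
Transfer speeds (vis-viva v² = GM(2/r − 1/a_t)): v₁ᵗ = 951953 m/s, v₂ᵗ = 189412 m/s.
(a) ΔV₁ = |v₁ᵗ − v₁| ≈ 2.149e+05 m/s = 214.9 km/s.
(b) ΔV₂ = |v₂ − v₂ᵗ| ≈ 1.394e+05 m/s = 139.4 km/s.
(c) ΔV_total = ΔV₁ + ΔV₂ ≈ 3.543e+05 m/s = 354.3 km/s.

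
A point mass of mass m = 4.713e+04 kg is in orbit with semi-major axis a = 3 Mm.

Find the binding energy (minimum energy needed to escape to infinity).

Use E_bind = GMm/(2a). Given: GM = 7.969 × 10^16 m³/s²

Convert to SI: a = 3 Mm = 3e+06 m.
Total orbital energy is E = −GMm/(2a); binding energy is E_bind = −E = GMm/(2a).
E_bind = 7.969e+16 · 4.713e+04 / (2 · 3e+06) J ≈ 6.26e+14 J = 626 TJ.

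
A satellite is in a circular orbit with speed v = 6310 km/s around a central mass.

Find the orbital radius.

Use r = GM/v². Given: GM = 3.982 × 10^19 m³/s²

Convert to SI: v = 6310 km/s = 6.31e+06 m/s.
For a circular orbit, v² = GM / r, so r = GM / v².
r = 3.982e+19 / (6.31e+06)² m ≈ 1e+06 m = 1 Mm.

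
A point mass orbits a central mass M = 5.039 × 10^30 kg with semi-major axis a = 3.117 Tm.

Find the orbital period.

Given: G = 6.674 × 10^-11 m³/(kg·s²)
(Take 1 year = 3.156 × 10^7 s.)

Convert to SI: a = 3.117 Tm = 3.117e+12 m.
GM = G · M = 6.674e-11 · 5.039e+30 = 3.36303e+20 m³/s².
Kepler's third law: T = 2π √(a³ / GM).
Substituting a = 3.117e+12 m and GM = 3.36303e+20 m³/s²:
T = 2π √((3.117e+12)³ / 3.36303e+20) s
T ≈ 1.885e+09 s = 59.74 years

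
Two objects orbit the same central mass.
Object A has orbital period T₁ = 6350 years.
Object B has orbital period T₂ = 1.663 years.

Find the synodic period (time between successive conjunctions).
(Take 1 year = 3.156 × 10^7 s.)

Convert to SI: T₁ = 6350 years = 2.00406e+11 s; T₂ = 1.663 years = 5.24843e+07 s.
T_syn = |T₁ · T₂ / (T₁ − T₂)|.
T_syn = |2.00406e+11 · 5.24843e+07 / (2.00406e+11 − 5.24843e+07)| s ≈ 5.25e+07 s = 1.663 years.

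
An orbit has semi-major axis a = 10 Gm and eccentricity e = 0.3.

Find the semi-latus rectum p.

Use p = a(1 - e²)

Convert to SI: a = 10 Gm = 1e+10 m.
p = a (1 − e²).
p = 1e+10 · (1 − (0.3)²) = 1e+10 · 0.91 ≈ 9.1e+09 m = 9.1 Gm.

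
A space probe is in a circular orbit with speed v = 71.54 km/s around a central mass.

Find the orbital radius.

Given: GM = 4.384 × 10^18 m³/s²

Convert to SI: v = 71.54 km/s = 71540 m/s.
For a circular orbit, v² = GM / r, so r = GM / v².
r = 4.384e+18 / (71540)² m ≈ 8.566e+08 m = 8.566 × 10^8 m.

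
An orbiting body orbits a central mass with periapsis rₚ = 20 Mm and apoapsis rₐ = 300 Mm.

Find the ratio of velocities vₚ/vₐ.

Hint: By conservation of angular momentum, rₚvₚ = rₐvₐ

Convert to SI: rₚ = 20 Mm = 2e+07 m; rₐ = 300 Mm = 3e+08 m.
Conservation of angular momentum gives rₚvₚ = rₐvₐ, so vₚ/vₐ = rₐ/rₚ.
vₚ/vₐ = 3e+08 / 2e+07 ≈ 15.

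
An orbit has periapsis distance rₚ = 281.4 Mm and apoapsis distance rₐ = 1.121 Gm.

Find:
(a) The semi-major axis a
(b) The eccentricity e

Convert to SI: rₚ = 281.4 Mm = 2.814e+08 m; rₐ = 1.121 Gm = 1.121e+09 m.
(a) a = (rₚ + rₐ) / 2 = (2.814e+08 + 1.121e+09) / 2 ≈ 7.012e+08 m = 701.2 Mm.
(b) e = (rₐ − rₚ) / (rₐ + rₚ) = (1.121e+09 − 2.814e+08) / (1.121e+09 + 2.814e+08) ≈ 0.5987.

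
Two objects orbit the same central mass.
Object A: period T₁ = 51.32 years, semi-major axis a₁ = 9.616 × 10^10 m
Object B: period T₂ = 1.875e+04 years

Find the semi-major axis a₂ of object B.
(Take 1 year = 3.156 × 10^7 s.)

Convert to SI: T₁ = 51.32 years = 1.61966e+09 s; T₂ = 1.875e+04 years = 5.9175e+11 s.
Kepler's third law: (T₁/T₂)² = (a₁/a₂)³ ⇒ a₂ = a₁ · (T₂/T₁)^(2/3).
T₂/T₁ = 5.9175e+11 / 1.61966e+09 = 365.355.
a₂ = 9.616e+10 · (365.355)^(2/3) m ≈ 4.914e+12 m = 4.914 × 10^12 m.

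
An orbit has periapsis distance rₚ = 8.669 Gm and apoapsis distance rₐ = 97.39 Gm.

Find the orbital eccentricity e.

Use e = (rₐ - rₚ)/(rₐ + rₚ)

Convert to SI: rₚ = 8.669 Gm = 8.669e+09 m; rₐ = 97.39 Gm = 9.739e+10 m.
e = (rₐ − rₚ) / (rₐ + rₚ).
e = (9.739e+10 − 8.669e+09) / (9.739e+10 + 8.669e+09) = 8.8721e+10 / 1.06059e+11 ≈ 0.8365.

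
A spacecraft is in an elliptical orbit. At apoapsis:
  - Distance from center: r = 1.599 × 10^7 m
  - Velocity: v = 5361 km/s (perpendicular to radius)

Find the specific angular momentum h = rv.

Convert to SI: v = 5361 km/s = 5.361e+06 m/s.
With v perpendicular to r, h = r · v.
h = 1.599e+07 · 5.361e+06 m²/s ≈ 8.572e+13 m²/s.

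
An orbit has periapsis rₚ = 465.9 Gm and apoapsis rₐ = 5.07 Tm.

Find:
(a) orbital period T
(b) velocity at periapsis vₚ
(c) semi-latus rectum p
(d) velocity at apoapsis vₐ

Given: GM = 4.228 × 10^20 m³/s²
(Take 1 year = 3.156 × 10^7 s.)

Convert to SI: rₚ = 465.9 Gm = 4.659e+11 m; rₐ = 5.07 Tm = 5.07e+12 m.
(a) With a = (rₚ + rₐ)/2 = 2.76795e+12 m, T = 2π √(a³/GM) = 2π √((2.76795e+12)³/4.228e+20) s ≈ 1.407e+09 s
(b) With a = (rₚ + rₐ)/2 = 2.76795e+12 m, vₚ = √(GM (2/rₚ − 1/a)) = √(4.228e+20 · (2/4.659e+11 − 1/2.76795e+12)) m/s ≈ 4.077e+04 m/s
(c) From a = (rₚ + rₐ)/2 = 2.76795e+12 m and e = (rₐ − rₚ)/(rₐ + rₚ) = 0.83168, p = a(1 − e²) = 2.76795e+12 · (1 − (0.83168)²) ≈ 8.534e+11 m
(d) With a = (rₚ + rₐ)/2 = 2.76795e+12 m, vₐ = √(GM (2/rₐ − 1/a)) = √(4.228e+20 · (2/5.07e+12 − 1/2.76795e+12)) m/s ≈ 3747 m/s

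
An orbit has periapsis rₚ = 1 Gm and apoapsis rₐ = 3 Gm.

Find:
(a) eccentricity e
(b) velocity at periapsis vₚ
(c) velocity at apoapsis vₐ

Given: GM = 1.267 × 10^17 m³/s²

Convert to SI: rₚ = 1 Gm = 1e+09 m; rₐ = 3 Gm = 3e+09 m.
(a) e = (rₐ − rₚ)/(rₐ + rₚ) = (3e+09 − 1e+09)/(3e+09 + 1e+09) ≈ 0.5
(b) With a = (rₚ + rₐ)/2 = 2e+09 m, vₚ = √(GM (2/rₚ − 1/a)) = √(1.267e+17 · (2/1e+09 − 1/2e+09)) m/s ≈ 1.379e+04 m/s
(c) With a = (rₚ + rₐ)/2 = 2e+09 m, vₐ = √(GM (2/rₐ − 1/a)) = √(1.267e+17 · (2/3e+09 − 1/2e+09)) m/s ≈ 4595 m/s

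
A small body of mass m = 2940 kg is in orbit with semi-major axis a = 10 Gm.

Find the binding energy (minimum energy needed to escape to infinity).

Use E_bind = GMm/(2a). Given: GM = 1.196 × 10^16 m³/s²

Convert to SI: a = 10 Gm = 1e+10 m.
Total orbital energy is E = −GMm/(2a); binding energy is E_bind = −E = GMm/(2a).
E_bind = 1.196e+16 · 2940 / (2 · 1e+10) J ≈ 1.758e+09 J = 1.758 GJ.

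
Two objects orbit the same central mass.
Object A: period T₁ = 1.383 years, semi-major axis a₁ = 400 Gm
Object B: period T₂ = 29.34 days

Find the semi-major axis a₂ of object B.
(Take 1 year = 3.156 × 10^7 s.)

Convert to SI: T₁ = 1.383 years = 4.36475e+07 s; a₁ = 400 Gm = 4e+11 m; T₂ = 29.34 days = 2.53498e+06 s.
Kepler's third law: (T₁/T₂)² = (a₁/a₂)³ ⇒ a₂ = a₁ · (T₂/T₁)^(2/3).
T₂/T₁ = 2.53498e+06 / 4.36475e+07 = 0.0580784.
a₂ = 4e+11 · (0.0580784)^(2/3) m ≈ 5.999e+10 m = 59.99 Gm.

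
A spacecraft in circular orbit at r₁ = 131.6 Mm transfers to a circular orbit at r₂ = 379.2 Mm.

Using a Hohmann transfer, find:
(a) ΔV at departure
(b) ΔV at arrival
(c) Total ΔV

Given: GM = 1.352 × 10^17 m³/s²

Convert to SI: r₁ = 131.6 Mm = 1.316e+08 m; r₂ = 379.2 Mm = 3.792e+08 m.
Transfer semi-major axis: a_t = (r₁ + r₂)/2 = (1.316e+08 + 3.792e+08)/2 = 2.554e+08 m.
Circular speeds: v₁ = √(GM/r₁) = 32052.4 m/s, v₂ = √(GM/r₂) = 18882.3 m/s.
Transfer speeds (vis-viva v² = GM(2/r − 1/a_t)): v₁ᵗ = 39055.7 m/s, v₂ᵗ = 13554.1 m/s.
(a) ΔV₁ = |v₁ᵗ − v₁| ≈ 7003 m/s = 7.003 km/s.
(b) ΔV₂ = |v₂ − v₂ᵗ| ≈ 5328 m/s = 5.328 km/s.
(c) ΔV_total = ΔV₁ + ΔV₂ ≈ 1.233e+04 m/s = 12.33 km/s.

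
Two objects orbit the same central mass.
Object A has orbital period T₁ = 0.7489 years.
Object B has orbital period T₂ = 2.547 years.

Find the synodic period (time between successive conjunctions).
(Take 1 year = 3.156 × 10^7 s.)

Convert to SI: T₁ = 0.7489 years = 2.36353e+07 s; T₂ = 2.547 years = 8.03833e+07 s.
T_syn = |T₁ · T₂ / (T₁ − T₂)|.
T_syn = |2.36353e+07 · 8.03833e+07 / (2.36353e+07 − 8.03833e+07)| s ≈ 3.348e+07 s = 1.061 years.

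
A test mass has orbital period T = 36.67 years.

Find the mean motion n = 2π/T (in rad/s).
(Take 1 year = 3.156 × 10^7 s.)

Convert to SI: T = 36.67 years = 1.15731e+09 s.
n = 2π / T.
n = 2π / 1.15731e+09 s ≈ 5.429e-09 rad/s.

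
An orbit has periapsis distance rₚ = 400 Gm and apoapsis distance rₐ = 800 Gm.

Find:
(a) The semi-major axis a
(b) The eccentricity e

Convert to SI: rₚ = 400 Gm = 4e+11 m; rₐ = 800 Gm = 8e+11 m.
(a) a = (rₚ + rₐ) / 2 = (4e+11 + 8e+11) / 2 ≈ 6e+11 m = 600 Gm.
(b) e = (rₐ − rₚ) / (rₐ + rₚ) = (8e+11 − 4e+11) / (8e+11 + 4e+11) ≈ 0.3333.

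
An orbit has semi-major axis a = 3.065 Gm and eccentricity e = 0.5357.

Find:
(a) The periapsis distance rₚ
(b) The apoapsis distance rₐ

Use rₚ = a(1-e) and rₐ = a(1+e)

Convert to SI: a = 3.065 Gm = 3.065e+09 m.
(a) rₚ = a(1 − e) = 3.065e+09 · (1 − 0.5357) = 3.065e+09 · 0.4643 ≈ 1.423e+09 m = 1.423 Gm.
(b) rₐ = a(1 + e) = 3.065e+09 · (1 + 0.5357) = 3.065e+09 · 1.5357 ≈ 4.707e+09 m = 4.707 Gm.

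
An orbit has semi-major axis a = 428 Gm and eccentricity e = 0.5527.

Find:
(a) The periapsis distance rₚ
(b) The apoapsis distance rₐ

Convert to SI: a = 428 Gm = 4.28e+11 m.
(a) rₚ = a(1 − e) = 4.28e+11 · (1 − 0.5527) = 4.28e+11 · 0.4473 ≈ 1.914e+11 m = 191.4 Gm.
(b) rₐ = a(1 + e) = 4.28e+11 · (1 + 0.5527) = 4.28e+11 · 1.5527 ≈ 6.646e+11 m = 664.6 Gm.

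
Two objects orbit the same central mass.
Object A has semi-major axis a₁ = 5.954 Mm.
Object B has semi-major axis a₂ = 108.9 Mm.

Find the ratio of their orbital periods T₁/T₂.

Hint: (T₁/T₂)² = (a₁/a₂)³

Convert to SI: a₁ = 5.954 Mm = 5.954e+06 m; a₂ = 108.9 Mm = 1.089e+08 m.
From Kepler's third law, (T₁/T₂)² = (a₁/a₂)³, so T₁/T₂ = (a₁/a₂)^(3/2).
a₁/a₂ = 5.954e+06 / 1.089e+08 = 0.054674.
T₁/T₂ = (0.054674)^(3/2) ≈ 0.01278.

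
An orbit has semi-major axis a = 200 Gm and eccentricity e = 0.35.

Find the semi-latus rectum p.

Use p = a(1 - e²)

Convert to SI: a = 200 Gm = 2e+11 m.
p = a (1 − e²).
p = 2e+11 · (1 − (0.35)²) = 2e+11 · 0.8775 ≈ 1.755e+11 m = 175.5 Gm.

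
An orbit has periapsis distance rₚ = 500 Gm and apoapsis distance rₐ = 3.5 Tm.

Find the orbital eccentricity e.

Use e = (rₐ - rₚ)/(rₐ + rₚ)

Convert to SI: rₚ = 500 Gm = 5e+11 m; rₐ = 3.5 Tm = 3.5e+12 m.
e = (rₐ − rₚ) / (rₐ + rₚ).
e = (3.5e+12 − 5e+11) / (3.5e+12 + 5e+11) = 3e+12 / 4e+12 ≈ 0.75.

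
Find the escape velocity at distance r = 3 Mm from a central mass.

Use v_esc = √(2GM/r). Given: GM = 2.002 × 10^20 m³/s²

Convert to SI: r = 3 Mm = 3e+06 m.
Escape velocity comes from setting total energy to zero: ½v² − GM/r = 0 ⇒ v_esc = √(2GM / r).
v_esc = √(2 · 2.002e+20 / 3e+06) m/s ≈ 1.155e+07 m/s = 1.155e+04 km/s.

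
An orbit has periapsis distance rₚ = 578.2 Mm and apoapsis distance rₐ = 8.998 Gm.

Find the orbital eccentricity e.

Convert to SI: rₚ = 578.2 Mm = 5.782e+08 m; rₐ = 8.998 Gm = 8.998e+09 m.
e = (rₐ − rₚ) / (rₐ + rₚ).
e = (8.998e+09 − 5.782e+08) / (8.998e+09 + 5.782e+08) = 8.4198e+09 / 9.5762e+09 ≈ 0.8792.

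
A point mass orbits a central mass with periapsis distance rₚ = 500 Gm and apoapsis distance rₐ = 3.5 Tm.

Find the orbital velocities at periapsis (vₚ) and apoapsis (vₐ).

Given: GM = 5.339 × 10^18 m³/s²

Convert to SI: rₚ = 500 Gm = 5e+11 m; rₐ = 3.5 Tm = 3.5e+12 m.
Use the vis-viva equation v² = GM(2/r − 1/a) with a = (rₚ + rₐ)/2 = (5e+11 + 3.5e+12)/2 = 2e+12 m.
vₚ = √(GM · (2/rₚ − 1/a)) = √(5.339e+18 · (2/5e+11 − 1/2e+12)) m/s ≈ 4323 m/s = 4.323 km/s.
vₐ = √(GM · (2/rₐ − 1/a)) = √(5.339e+18 · (2/3.5e+12 − 1/2e+12)) m/s ≈ 617.5 m/s = 617.5 m/s.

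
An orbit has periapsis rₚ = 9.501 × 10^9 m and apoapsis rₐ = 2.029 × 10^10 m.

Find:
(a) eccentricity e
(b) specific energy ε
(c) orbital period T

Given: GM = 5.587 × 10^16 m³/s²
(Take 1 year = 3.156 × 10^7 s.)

(a) e = (rₐ − rₚ)/(rₐ + rₚ) = (2.029e+10 − 9.501e+09)/(2.029e+10 + 9.501e+09) ≈ 0.3622
(b) With a = (rₚ + rₐ)/2 = 1.48955e+10 m, ε = −GM/(2a) = −5.587e+16/(2 · 1.48955e+10) J/kg ≈ -1.875e+06 J/kg
(c) With a = (rₚ + rₐ)/2 = 1.48955e+10 m, T = 2π √(a³/GM) = 2π √((1.48955e+10)³/5.587e+16) s ≈ 4.833e+07 s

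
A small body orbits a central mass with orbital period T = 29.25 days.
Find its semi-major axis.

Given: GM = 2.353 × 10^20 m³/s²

Convert to SI: T = 29.25 days = 2.5272e+06 s.
Invert Kepler's third law: a = (GM · T² / (4π²))^(1/3).
Substituting T = 2.5272e+06 s and GM = 2.353e+20 m³/s²:
a = (2.353e+20 · (2.5272e+06)² / (4π²))^(1/3) m
a ≈ 3.364e+10 m = 33.64 Gm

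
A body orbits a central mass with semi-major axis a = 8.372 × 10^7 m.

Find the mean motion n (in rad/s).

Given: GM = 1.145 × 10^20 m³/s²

n = √(GM / a³).
n = √(1.145e+20 / (8.372e+07)³) rad/s ≈ 0.01397 rad/s.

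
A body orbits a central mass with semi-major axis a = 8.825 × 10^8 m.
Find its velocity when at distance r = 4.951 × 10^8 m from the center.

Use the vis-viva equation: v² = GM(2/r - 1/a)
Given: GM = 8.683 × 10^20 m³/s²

Vis-viva: v = √(GM · (2/r − 1/a)).
2/r − 1/a = 2/4.951e+08 − 1/8.825e+08 = 2.90644e-09 m⁻¹.
v = √(8.683e+20 · 2.90644e-09) m/s ≈ 1.589e+06 m/s = 1589 km/s.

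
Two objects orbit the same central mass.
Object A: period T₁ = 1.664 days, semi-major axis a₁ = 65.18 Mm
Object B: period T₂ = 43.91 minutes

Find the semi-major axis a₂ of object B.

Convert to SI: T₁ = 1.664 days = 143770 s; a₁ = 65.18 Mm = 6.518e+07 m; T₂ = 43.91 minutes = 2634.6 s.
Kepler's third law: (T₁/T₂)² = (a₁/a₂)³ ⇒ a₂ = a₁ · (T₂/T₁)^(2/3).
T₂/T₁ = 2634.6 / 143770 = 0.0183252.
a₂ = 6.518e+07 · (0.0183252)^(2/3) m ≈ 4.53e+06 m = 4.53 Mm.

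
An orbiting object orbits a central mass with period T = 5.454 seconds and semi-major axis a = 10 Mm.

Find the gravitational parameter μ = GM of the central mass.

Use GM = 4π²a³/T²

Convert to SI: a = 10 Mm = 1e+07 m.
GM = 4π² · a³ / T².
GM = 4π² · (1e+07)³ / (5.454)² m³/s² ≈ 1.327e+21 m³/s² = 1.327 × 10^21 m³/s².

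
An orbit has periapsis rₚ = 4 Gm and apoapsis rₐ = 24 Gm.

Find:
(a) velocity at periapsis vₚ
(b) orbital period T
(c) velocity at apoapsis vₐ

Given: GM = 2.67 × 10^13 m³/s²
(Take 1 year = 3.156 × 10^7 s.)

Convert to SI: rₚ = 4 Gm = 4e+09 m; rₐ = 24 Gm = 2.4e+10 m.
(a) With a = (rₚ + rₐ)/2 = 1.4e+10 m, vₚ = √(GM (2/rₚ − 1/a)) = √(2.67e+13 · (2/4e+09 − 1/1.4e+10)) m/s ≈ 107 m/s
(b) With a = (rₚ + rₐ)/2 = 1.4e+10 m, T = 2π √(a³/GM) = 2π √((1.4e+10)³/2.67e+13) s ≈ 2.014e+09 s
(c) With a = (rₚ + rₐ)/2 = 1.4e+10 m, vₐ = √(GM (2/rₐ − 1/a)) = √(2.67e+13 · (2/2.4e+10 − 1/1.4e+10)) m/s ≈ 17.83 m/s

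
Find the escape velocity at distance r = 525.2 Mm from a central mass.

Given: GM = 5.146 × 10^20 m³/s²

Convert to SI: r = 525.2 Mm = 5.252e+08 m.
Escape velocity comes from setting total energy to zero: ½v² − GM/r = 0 ⇒ v_esc = √(2GM / r).
v_esc = √(2 · 5.146e+20 / 5.252e+08) m/s ≈ 1.4e+06 m/s = 1400 km/s.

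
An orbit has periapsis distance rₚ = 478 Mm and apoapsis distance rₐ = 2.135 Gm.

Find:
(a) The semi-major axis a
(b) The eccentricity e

Convert to SI: rₚ = 478 Mm = 4.78e+08 m; rₐ = 2.135 Gm = 2.135e+09 m.
(a) a = (rₚ + rₐ) / 2 = (4.78e+08 + 2.135e+09) / 2 ≈ 1.306e+09 m = 1.306 Gm.
(b) e = (rₐ − rₚ) / (rₐ + rₚ) = (2.135e+09 − 4.78e+08) / (2.135e+09 + 4.78e+08) ≈ 0.6341.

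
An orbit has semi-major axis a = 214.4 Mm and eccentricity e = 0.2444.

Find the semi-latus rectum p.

Convert to SI: a = 214.4 Mm = 2.144e+08 m.
p = a (1 − e²).
p = 2.144e+08 · (1 − (0.2444)²) = 2.144e+08 · 0.940269 ≈ 2.016e+08 m = 201.6 Mm.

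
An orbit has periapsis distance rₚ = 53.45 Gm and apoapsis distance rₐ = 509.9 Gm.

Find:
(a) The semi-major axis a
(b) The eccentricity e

Convert to SI: rₚ = 53.45 Gm = 5.345e+10 m; rₐ = 509.9 Gm = 5.099e+11 m.
(a) a = (rₚ + rₐ) / 2 = (5.345e+10 + 5.099e+11) / 2 ≈ 2.817e+11 m = 281.7 Gm.
(b) e = (rₐ − rₚ) / (rₐ + rₚ) = (5.099e+11 − 5.345e+10) / (5.099e+11 + 5.345e+10) ≈ 0.8102.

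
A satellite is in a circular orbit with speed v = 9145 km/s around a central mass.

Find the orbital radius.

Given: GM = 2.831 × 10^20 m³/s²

Convert to SI: v = 9145 km/s = 9.145e+06 m/s.
For a circular orbit, v² = GM / r, so r = GM / v².
r = 2.831e+20 / (9.145e+06)² m ≈ 3.385e+06 m = 3.385 Mm.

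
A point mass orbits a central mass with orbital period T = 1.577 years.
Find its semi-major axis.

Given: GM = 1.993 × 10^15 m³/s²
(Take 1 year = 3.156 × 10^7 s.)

Convert to SI: T = 1.577 years = 4.97701e+07 s.
Invert Kepler's third law: a = (GM · T² / (4π²))^(1/3).
Substituting T = 4.97701e+07 s and GM = 1.993e+15 m³/s²:
a = (1.993e+15 · (4.97701e+07)² / (4π²))^(1/3) m
a ≈ 5.001e+09 m = 5.001 Gm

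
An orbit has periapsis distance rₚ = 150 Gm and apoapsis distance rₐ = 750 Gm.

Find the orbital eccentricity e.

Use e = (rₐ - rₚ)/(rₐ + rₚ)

Convert to SI: rₚ = 150 Gm = 1.5e+11 m; rₐ = 750 Gm = 7.5e+11 m.
e = (rₐ − rₚ) / (rₐ + rₚ).
e = (7.5e+11 − 1.5e+11) / (7.5e+11 + 1.5e+11) = 6e+11 / 9e+11 ≈ 0.6667.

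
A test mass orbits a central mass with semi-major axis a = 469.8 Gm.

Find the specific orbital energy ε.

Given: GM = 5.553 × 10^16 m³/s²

Convert to SI: a = 469.8 Gm = 4.698e+11 m.
ε = −GM / (2a).
ε = −5.553e+16 / (2 · 4.698e+11) J/kg ≈ -5.91e+04 J/kg = -59.1 kJ/kg.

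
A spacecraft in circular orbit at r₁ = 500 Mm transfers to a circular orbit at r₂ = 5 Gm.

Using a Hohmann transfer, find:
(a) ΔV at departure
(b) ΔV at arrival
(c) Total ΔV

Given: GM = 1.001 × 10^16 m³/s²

Convert to SI: r₁ = 500 Mm = 5e+08 m; r₂ = 5 Gm = 5e+09 m.
Transfer semi-major axis: a_t = (r₁ + r₂)/2 = (5e+08 + 5e+09)/2 = 2.75e+09 m.
Circular speeds: v₁ = √(GM/r₁) = 4474.37 m/s, v₂ = √(GM/r₂) = 1414.92 m/s.
Transfer speeds (vis-viva v² = GM(2/r − 1/a_t)): v₁ᵗ = 6033.24 m/s, v₂ᵗ = 603.324 m/s.
(a) ΔV₁ = |v₁ᵗ − v₁| ≈ 1559 m/s = 1.559 km/s.
(b) ΔV₂ = |v₂ − v₂ᵗ| ≈ 811.6 m/s = 811.6 m/s.
(c) ΔV_total = ΔV₁ + ΔV₂ ≈ 2370 m/s = 2.37 km/s.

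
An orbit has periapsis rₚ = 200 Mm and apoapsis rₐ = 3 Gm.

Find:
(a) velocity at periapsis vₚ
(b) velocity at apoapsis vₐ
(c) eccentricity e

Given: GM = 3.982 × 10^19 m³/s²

Convert to SI: rₚ = 200 Mm = 2e+08 m; rₐ = 3 Gm = 3e+09 m.
(a) With a = (rₚ + rₐ)/2 = 1.6e+09 m, vₚ = √(GM (2/rₚ − 1/a)) = √(3.982e+19 · (2/2e+08 − 1/1.6e+09)) m/s ≈ 6.11e+05 m/s
(b) With a = (rₚ + rₐ)/2 = 1.6e+09 m, vₐ = √(GM (2/rₐ − 1/a)) = √(3.982e+19 · (2/3e+09 − 1/1.6e+09)) m/s ≈ 4.073e+04 m/s
(c) e = (rₐ − rₚ)/(rₐ + rₚ) = (3e+09 − 2e+08)/(3e+09 + 2e+08) ≈ 0.875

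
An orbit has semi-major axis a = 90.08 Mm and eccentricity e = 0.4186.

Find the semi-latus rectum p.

Convert to SI: a = 90.08 Mm = 9.008e+07 m.
p = a (1 − e²).
p = 9.008e+07 · (1 − (0.4186)²) = 9.008e+07 · 0.824774 ≈ 7.43e+07 m = 74.3 Mm.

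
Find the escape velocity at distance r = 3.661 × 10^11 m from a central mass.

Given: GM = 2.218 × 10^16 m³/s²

Escape velocity comes from setting total energy to zero: ½v² − GM/r = 0 ⇒ v_esc = √(2GM / r).
v_esc = √(2 · 2.218e+16 / 3.661e+11) m/s ≈ 348.1 m/s = 348.1 m/s.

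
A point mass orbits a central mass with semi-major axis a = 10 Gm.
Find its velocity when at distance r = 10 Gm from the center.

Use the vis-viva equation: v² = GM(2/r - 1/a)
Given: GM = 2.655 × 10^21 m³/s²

Convert to SI: a = 10 Gm = 1e+10 m; r = 10 Gm = 1e+10 m.
Vis-viva: v = √(GM · (2/r − 1/a)).
2/r − 1/a = 2/1e+10 − 1/1e+10 = 1e-10 m⁻¹.
v = √(2.655e+21 · 1e-10) m/s ≈ 5.153e+05 m/s = 515.3 km/s.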